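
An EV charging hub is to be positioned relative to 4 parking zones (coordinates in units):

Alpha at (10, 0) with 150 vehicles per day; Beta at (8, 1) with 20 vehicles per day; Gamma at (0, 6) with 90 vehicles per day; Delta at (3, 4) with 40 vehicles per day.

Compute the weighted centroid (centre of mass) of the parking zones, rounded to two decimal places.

The minimiser of Σwᵢ‖p−pᵢ‖² is the weighted centroid p* = (Σwᵢpᵢ)/(Σwᵢ).
Σwᵢ = 300.
Σwᵢxᵢ = 150·10 + 20·8 + 90·0 + 40·3 = 1780.
Σwᵢyᵢ = 150·0 + 20·1 + 90·6 + 40·4 = 720.
x* = 1780/300 = 5.93, y* = 720/300 = 2.40.

(5.93, 2.40)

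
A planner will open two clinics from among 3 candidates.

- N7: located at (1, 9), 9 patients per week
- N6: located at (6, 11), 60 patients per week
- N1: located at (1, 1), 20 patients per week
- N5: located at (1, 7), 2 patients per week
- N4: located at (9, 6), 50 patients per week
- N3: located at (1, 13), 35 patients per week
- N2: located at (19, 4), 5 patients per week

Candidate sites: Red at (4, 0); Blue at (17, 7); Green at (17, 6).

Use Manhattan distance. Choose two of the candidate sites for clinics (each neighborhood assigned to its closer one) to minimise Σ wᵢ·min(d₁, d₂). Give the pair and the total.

Evaluate every pair (each demand assigned to the nearer of the two):
  {Red, Green}: total = 1968
  {Red, Blue}: total = 2023
  {Blue, Green}: total = 2704
Best pair: {Red, Green} with total 1968.

{Red, Green}, total 1968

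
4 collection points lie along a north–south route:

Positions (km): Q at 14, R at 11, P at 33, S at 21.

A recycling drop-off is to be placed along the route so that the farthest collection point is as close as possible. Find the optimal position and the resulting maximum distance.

The 1-center on a line is the midpoint of the two extreme points: leftmost at 11, rightmost at 33.
Optimal location = (11 + 33)/2 = 22; maximum distance = (33 − 11)/2 = 11.

location 22, max distance 11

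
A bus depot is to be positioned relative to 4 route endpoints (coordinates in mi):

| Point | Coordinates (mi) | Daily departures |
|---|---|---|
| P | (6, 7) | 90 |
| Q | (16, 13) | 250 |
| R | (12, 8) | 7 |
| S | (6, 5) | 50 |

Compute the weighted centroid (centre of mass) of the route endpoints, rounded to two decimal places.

(12.40, 10.54)

The minimiser of Σwᵢ‖p−pᵢ‖² is the weighted centroid p* = (Σwᵢpᵢ)/(Σwᵢ).
Σwᵢ = 397.
Σwᵢxᵢ = 90·6 + 250·16 + 7·12 + 50·6 = 4924.
Σwᵢyᵢ = 90·7 + 250·13 + 7·8 + 50·5 = 4186.
x* = 4924/397 = 12.40, y* = 4186/397 = 10.54.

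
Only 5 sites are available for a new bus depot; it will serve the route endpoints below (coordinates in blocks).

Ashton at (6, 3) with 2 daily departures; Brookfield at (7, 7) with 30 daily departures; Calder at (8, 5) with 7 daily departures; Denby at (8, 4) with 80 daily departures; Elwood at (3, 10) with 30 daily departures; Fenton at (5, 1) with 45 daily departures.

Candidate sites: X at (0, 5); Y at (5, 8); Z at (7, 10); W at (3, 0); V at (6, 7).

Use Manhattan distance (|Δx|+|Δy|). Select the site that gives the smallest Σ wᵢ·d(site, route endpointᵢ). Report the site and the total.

Total weighted distance at each candidate:
  X (0, 5): total = 1707
  Y (5, 8): total = 1139
  Z (7, 10): total = 1323
  W (3, 0): total = 1567
  V (6, 7): total = 961
Minimum is at V with total 961 blocks.

V, total 961 blocks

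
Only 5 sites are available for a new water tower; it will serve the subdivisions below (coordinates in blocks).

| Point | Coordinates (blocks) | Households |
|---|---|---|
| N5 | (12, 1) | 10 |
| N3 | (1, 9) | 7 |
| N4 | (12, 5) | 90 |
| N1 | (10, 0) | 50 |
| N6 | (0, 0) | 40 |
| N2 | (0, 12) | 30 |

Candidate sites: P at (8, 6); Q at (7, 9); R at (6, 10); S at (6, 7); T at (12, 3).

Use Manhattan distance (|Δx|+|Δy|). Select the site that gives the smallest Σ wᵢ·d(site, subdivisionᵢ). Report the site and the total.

T, total 1799 blocks

Total weighted distance at each candidate:
  P (8, 6): total = 1990
  Q (7, 9): total = 2522
  R (6, 10): total = 2762
  S (6, 7): total = 2289
  T (12, 3): total = 1799
Minimum is at T with total 1799 blocks.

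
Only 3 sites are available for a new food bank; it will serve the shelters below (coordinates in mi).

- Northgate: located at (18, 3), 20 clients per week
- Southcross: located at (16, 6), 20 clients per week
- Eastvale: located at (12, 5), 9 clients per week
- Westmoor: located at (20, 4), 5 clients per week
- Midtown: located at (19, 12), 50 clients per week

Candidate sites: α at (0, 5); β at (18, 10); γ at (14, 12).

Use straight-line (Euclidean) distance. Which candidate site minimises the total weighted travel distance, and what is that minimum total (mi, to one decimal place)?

Total weighted distance at each candidate:
  α (0, 5): total = 1903.4
  β (18, 10): total = 443.2
  γ (14, 12): total = 689.0
Minimum is at β with total 443.2 mi.

β, total 443.2 mi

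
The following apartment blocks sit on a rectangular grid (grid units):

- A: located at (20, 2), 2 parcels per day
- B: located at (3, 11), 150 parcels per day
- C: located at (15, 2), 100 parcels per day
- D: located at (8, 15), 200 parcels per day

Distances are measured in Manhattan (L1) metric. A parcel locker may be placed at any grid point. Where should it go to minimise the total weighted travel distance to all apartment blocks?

Manhattan distance separates: Σwᵢ(|x−xᵢ|+|y−yᵢ|) = Σwᵢ|x−xᵢ| + Σwᵢ|y−yᵢ|, so x and y are optimised independently as 1-D weighted medians.
Total weight W = 452; half = 226.
x-coordinate, sorted with cumulative weight:
  x=3 (B, w=150) cum 150
  x=8 (D, w=200) cum 350  ← median
  x=15 (C, w=100) cum 450
  x=20 (A, w=2) cum 452
⇒ x* = 8
y-coordinate, sorted with cumulative weight:
  y=2 (A, w=2) cum 2
  y=2 (C, w=100) cum 102
  y=11 (B, w=150) cum 252  ← median
  y=15 (D, w=200) cum 452
⇒ y* = 11

(8, 11)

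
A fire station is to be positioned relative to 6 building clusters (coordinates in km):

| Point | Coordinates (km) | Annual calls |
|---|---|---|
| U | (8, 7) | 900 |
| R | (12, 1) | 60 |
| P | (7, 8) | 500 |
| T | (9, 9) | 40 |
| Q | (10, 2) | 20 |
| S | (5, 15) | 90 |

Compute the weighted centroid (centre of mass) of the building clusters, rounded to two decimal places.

The minimiser of Σwᵢ‖p−pᵢ‖² is the weighted centroid p* = (Σwᵢpᵢ)/(Σwᵢ).
Σwᵢ = 1610.
Σwᵢxᵢ = 900·8 + 60·12 + 500·7 + 40·9 + 20·10 + 90·5 = 12430.
Σwᵢyᵢ = 900·7 + 60·1 + 500·8 + 40·9 + 20·2 + 90·15 = 12110.
x* = 12430/1610 = 7.72, y* = 12110/1610 = 7.52.

(7.72, 7.52)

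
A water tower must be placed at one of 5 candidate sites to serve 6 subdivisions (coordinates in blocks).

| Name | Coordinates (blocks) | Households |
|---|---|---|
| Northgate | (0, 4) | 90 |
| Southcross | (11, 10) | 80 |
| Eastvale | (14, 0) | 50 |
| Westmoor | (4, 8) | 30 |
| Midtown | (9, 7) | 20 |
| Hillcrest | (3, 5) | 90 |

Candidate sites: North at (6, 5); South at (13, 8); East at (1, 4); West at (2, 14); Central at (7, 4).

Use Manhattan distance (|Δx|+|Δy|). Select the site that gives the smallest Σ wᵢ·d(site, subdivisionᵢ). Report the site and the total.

North, total 2600 blocks

Total weighted distance at each candidate:
  North (6, 5): total = 2600
  South (13, 8): total = 3840
  East (1, 4): total = 2920
  West (2, 14): total = 4840
  Central (7, 4): total = 2740
Minimum is at North with total 2600 blocks.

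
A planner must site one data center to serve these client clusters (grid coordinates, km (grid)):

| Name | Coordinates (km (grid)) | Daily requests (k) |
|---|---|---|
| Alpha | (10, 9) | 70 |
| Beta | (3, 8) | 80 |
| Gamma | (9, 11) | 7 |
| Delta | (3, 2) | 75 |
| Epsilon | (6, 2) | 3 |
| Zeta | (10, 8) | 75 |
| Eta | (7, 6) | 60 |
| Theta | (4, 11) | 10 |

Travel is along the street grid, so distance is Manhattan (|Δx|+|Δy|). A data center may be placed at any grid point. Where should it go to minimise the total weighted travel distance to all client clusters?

(7, 8)

Manhattan distance separates: Σwᵢ(|x−xᵢ|+|y−yᵢ|) = Σwᵢ|x−xᵢ| + Σwᵢ|y−yᵢ|, so x and y are optimised independently as 1-D weighted medians.
Total weight W = 380; half = 190.
x-coordinate, sorted with cumulative weight:
  x=3 (Beta, w=80) cum 80
  x=3 (Delta, w=75) cum 155
  x=4 (Theta, w=10) cum 165
  x=6 (Epsilon, w=3) cum 168
  x=7 (Eta, w=60) cum 228  ← median
  x=9 (Gamma, w=7) cum 235
  x=10 (Alpha, w=70) cum 305
  x=10 (Zeta, w=75) cum 380
⇒ x* = 7
y-coordinate, sorted with cumulative weight:
  y=2 (Delta, w=75) cum 75
  y=2 (Epsilon, w=3) cum 78
  y=6 (Eta, w=60) cum 138
  y=8 (Beta, w=80) cum 218  ← median
  y=8 (Zeta, w=75) cum 293
  y=9 (Alpha, w=70) cum 363
  y=11 (Gamma, w=7) cum 370
  y=11 (Theta, w=10) cum 380
⇒ y* = 8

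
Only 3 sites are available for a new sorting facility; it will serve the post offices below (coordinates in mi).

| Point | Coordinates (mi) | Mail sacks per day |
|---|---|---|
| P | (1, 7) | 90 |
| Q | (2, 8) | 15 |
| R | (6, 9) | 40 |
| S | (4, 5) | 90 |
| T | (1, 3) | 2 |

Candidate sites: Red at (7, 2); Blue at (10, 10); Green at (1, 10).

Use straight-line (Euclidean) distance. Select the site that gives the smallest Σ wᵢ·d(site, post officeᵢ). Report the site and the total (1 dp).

Green, total 1046.3 mi

Total weighted distance at each candidate:
  Red (7, 2): total = 1496.9
  Blue (10, 10): total = 1868.2
  Green (1, 10): total = 1046.3
Minimum is at Green with total 1046.3 mi.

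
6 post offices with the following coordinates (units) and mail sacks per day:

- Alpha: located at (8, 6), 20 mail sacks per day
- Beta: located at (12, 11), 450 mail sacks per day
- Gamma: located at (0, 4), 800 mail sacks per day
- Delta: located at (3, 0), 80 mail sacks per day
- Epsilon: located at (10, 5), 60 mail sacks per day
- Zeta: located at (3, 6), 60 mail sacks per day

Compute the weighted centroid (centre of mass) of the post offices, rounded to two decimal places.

(4.48, 6.07)

The minimiser of Σwᵢ‖p−pᵢ‖² is the weighted centroid p* = (Σwᵢpᵢ)/(Σwᵢ).
Σwᵢ = 1470.
Σwᵢxᵢ = 20·8 + 450·12 + 800·0 + 80·3 + 60·10 + 60·3 = 6580.
Σwᵢyᵢ = 20·6 + 450·11 + 800·4 + 80·0 + 60·5 + 60·6 = 8930.
x* = 6580/1470 = 4.48, y* = 8930/1470 = 6.07.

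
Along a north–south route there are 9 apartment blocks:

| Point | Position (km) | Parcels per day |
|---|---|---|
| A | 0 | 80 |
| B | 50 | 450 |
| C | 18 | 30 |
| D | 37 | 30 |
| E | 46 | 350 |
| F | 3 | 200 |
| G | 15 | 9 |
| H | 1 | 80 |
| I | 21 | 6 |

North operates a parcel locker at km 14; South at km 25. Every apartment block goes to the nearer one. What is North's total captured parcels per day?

The indifferent point is the midpoint (14+25)/2 = 19.5; apartment blocks left of it (closer to North at 14) go to North, those right go to South.
  A at 0 (w=80) → North
  H at 1 (w=80) → North
  F at 3 (w=200) → North
  G at 15 (w=9) → North
  C at 18 (w=30) → North
  I at 21 (w=6) → South
  D at 37 (w=30) → South
  E at 46 (w=350) → South
  B at 50 (w=450) → South
North captures 399; South captures 836.

399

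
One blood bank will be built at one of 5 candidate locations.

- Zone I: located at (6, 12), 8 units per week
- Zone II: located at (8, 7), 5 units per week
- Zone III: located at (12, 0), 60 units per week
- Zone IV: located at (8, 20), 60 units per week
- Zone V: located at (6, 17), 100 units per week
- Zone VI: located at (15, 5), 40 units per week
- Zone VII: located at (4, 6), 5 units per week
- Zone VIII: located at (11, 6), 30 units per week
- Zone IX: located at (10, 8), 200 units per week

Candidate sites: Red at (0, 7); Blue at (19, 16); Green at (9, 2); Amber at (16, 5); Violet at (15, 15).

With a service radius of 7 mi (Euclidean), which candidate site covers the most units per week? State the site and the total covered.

Green, covering 340

Coverage radius r = 7 mi; a point is covered iff (Δx)²+(Δy)² ≤ 7² = 49.
  Red (0, 7): covers {Zone VII} → 5
  Blue (19, 16): covers {none} → 0
  Green (9, 2): covers {Zone II, Zone III, Zone VI, Zone VII, Zone VIII, Zone IX} → 340
  Amber (16, 5): covers {Zone III, Zone VI, Zone VIII, Zone IX} → 330
  Violet (15, 15): covers {none} → 0
Maximum coverage at Green: 340 units per week.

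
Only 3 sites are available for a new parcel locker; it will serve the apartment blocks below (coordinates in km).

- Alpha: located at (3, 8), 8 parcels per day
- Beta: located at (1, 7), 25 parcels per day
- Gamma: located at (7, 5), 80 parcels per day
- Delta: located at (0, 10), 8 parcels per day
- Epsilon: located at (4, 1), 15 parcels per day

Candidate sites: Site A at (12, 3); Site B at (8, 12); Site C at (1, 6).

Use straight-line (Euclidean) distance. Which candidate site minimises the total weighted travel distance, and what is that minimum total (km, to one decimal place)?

Total weighted distance at each candidate:
  Site A (12, 3): total = 1040.6
  Site B (8, 12): total = 1073.5
  Site C (1, 6): total = 654.7
Minimum is at Site C with total 654.7 km.

Site C, total 654.7 km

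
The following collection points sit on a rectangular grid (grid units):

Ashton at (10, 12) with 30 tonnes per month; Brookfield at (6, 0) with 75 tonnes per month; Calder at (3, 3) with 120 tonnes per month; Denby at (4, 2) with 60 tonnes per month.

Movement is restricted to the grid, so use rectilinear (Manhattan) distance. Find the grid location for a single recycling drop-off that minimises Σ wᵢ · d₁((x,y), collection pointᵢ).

(4, 3)

Manhattan distance separates: Σwᵢ(|x−xᵢ|+|y−yᵢ|) = Σwᵢ|x−xᵢ| + Σwᵢ|y−yᵢ|, so x and y are optimised independently as 1-D weighted medians.
Total weight W = 285; half = 142.5.
x-coordinate, sorted with cumulative weight:
  x=3 (Calder, w=120) cum 120
  x=4 (Denby, w=60) cum 180  ← median
  x=6 (Brookfield, w=75) cum 255
  x=10 (Ashton, w=30) cum 285
⇒ x* = 4
y-coordinate, sorted with cumulative weight:
  y=0 (Brookfield, w=75) cum 75
  y=2 (Denby, w=60) cum 135
  y=3 (Calder, w=120) cum 255  ← median
  y=12 (Ashton, w=30) cum 285
⇒ y* = 3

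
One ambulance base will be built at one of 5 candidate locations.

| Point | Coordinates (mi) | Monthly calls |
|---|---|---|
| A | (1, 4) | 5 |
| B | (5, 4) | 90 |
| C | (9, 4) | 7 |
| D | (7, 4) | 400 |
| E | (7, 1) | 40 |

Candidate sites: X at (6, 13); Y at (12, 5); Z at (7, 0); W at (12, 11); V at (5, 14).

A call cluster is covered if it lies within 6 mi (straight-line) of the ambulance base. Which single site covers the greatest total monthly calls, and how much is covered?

Z, covering 537

Coverage radius r = 6 mi; a point is covered iff (Δx)²+(Δy)² ≤ 6² = 36.
  X (6, 13): covers {none} → 0
  Y (12, 5): covers {C, D} → 407
  Z (7, 0): covers {B, C, D, E} → 537
  W (12, 11): covers {none} → 0
  V (5, 14): covers {none} → 0
Maximum coverage at Z: 537 monthly calls.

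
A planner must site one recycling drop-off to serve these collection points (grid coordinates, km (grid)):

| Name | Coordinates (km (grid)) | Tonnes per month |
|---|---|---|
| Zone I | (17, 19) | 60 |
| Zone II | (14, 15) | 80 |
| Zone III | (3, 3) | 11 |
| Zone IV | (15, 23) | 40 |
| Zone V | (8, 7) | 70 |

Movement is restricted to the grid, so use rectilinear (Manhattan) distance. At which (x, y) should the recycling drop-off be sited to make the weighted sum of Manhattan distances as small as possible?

(14, 15)

Manhattan distance separates: Σwᵢ(|x−xᵢ|+|y−yᵢ|) = Σwᵢ|x−xᵢ| + Σwᵢ|y−yᵢ|, so x and y are optimised independently as 1-D weighted medians.
Total weight W = 261; half = 130.5.
x-coordinate, sorted with cumulative weight:
  x=3 (Zone III, w=11) cum 11
  x=8 (Zone V, w=70) cum 81
  x=14 (Zone II, w=80) cum 161  ← median
  x=15 (Zone IV, w=40) cum 201
  x=17 (Zone I, w=60) cum 261
⇒ x* = 14
y-coordinate, sorted with cumulative weight:
  y=3 (Zone III, w=11) cum 11
  y=7 (Zone V, w=70) cum 81
  y=15 (Zone II, w=80) cum 161  ← median
  y=19 (Zone I, w=60) cum 221
  y=23 (Zone IV, w=40) cum 261
⇒ y* = 15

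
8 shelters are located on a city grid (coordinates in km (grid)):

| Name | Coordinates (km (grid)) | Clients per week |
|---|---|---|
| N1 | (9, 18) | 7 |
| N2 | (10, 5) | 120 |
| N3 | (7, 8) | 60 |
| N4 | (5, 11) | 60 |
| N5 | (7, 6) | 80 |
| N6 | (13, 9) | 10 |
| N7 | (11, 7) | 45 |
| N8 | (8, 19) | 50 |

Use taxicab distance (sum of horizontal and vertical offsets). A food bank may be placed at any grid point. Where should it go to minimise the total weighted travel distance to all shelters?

(8, 7)

Manhattan distance separates: Σwᵢ(|x−xᵢ|+|y−yᵢ|) = Σwᵢ|x−xᵢ| + Σwᵢ|y−yᵢ|, so x and y are optimised independently as 1-D weighted medians.
Total weight W = 432; half = 216.
x-coordinate, sorted with cumulative weight:
  x=5 (N4, w=60) cum 60
  x=7 (N3, w=60) cum 120
  x=7 (N5, w=80) cum 200
  x=8 (N8, w=50) cum 250  ← median
  x=9 (N1, w=7) cum 257
  x=10 (N2, w=120) cum 377
  x=11 (N7, w=45) cum 422
  x=13 (N6, w=10) cum 432
⇒ x* = 8
y-coordinate, sorted with cumulative weight:
  y=5 (N2, w=120) cum 120
  y=6 (N5, w=80) cum 200
  y=7 (N7, w=45) cum 245  ← median
  y=8 (N3, w=60) cum 305
  y=9 (N6, w=10) cum 315
  y=11 (N4, w=60) cum 375
  y=18 (N1, w=7) cum 382
  y=19 (N8, w=50) cum 432
⇒ y* = 7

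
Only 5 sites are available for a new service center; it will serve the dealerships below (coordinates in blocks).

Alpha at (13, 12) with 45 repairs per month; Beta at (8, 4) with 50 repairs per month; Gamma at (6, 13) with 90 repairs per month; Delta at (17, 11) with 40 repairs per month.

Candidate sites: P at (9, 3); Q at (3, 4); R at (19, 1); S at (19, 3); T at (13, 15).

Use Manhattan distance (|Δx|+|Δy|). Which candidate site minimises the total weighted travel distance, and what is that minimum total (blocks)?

Total weighted distance at each candidate:
  P (9, 3): total = 2495
  Q (3, 4): total = 2980
  R (19, 1): total = 4195
  S (19, 3): total = 3745
  T (13, 15): total = 2065
Minimum is at T with total 2065 blocks.

T, total 2065 blocks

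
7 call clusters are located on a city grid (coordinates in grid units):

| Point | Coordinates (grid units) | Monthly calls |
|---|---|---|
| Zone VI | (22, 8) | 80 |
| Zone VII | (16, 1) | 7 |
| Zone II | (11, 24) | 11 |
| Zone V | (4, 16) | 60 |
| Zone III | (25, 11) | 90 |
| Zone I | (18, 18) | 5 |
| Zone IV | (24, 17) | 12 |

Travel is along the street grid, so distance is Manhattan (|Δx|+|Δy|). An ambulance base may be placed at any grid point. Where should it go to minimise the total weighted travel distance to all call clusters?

Manhattan distance separates: Σwᵢ(|x−xᵢ|+|y−yᵢ|) = Σwᵢ|x−xᵢ| + Σwᵢ|y−yᵢ|, so x and y are optimised independently as 1-D weighted medians.
Total weight W = 265; half = 132.5.
x-coordinate, sorted with cumulative weight:
  x=4 (Zone V, w=60) cum 60
  x=11 (Zone II, w=11) cum 71
  x=16 (Zone VII, w=7) cum 78
  x=18 (Zone I, w=5) cum 83
  x=22 (Zone VI, w=80) cum 163  ← median
  x=24 (Zone IV, w=12) cum 175
  x=25 (Zone III, w=90) cum 265
⇒ x* = 22
y-coordinate, sorted with cumulative weight:
  y=1 (Zone VII, w=7) cum 7
  y=8 (Zone VI, w=80) cum 87
  y=11 (Zone III, w=90) cum 177  ← median
  y=16 (Zone V, w=60) cum 237
  y=17 (Zone IV, w=12) cum 249
  y=18 (Zone I, w=5) cum 254
  y=24 (Zone II, w=11) cum 265
⇒ y* = 11

(22, 11)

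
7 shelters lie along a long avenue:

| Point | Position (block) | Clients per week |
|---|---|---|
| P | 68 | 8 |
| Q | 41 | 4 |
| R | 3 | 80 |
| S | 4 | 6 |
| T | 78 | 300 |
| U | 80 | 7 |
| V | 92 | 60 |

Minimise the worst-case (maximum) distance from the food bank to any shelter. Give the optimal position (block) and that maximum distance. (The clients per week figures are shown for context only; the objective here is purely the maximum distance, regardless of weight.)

location 47.5, max distance 44.5

The 1-center on a line is the midpoint of the two extreme points: leftmost at 3, rightmost at 92.
Optimal location = (3 + 92)/2 = 47.5; maximum distance = (92 − 3)/2 = 44.5.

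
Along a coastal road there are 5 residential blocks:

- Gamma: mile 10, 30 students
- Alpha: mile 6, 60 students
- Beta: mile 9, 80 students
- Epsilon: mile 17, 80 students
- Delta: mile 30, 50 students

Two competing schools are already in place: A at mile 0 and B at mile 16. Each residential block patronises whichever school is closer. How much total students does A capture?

60

The indifferent point is the midpoint (0+16)/2 = 8; residential blocks left of it (closer to A at 0) go to A, those right go to B.
  Alpha at 6 (w=60) → A
  Beta at 9 (w=80) → B
  Gamma at 10 (w=30) → B
  Epsilon at 17 (w=80) → B
  Delta at 30 (w=50) → B
A captures 60; B captures 240.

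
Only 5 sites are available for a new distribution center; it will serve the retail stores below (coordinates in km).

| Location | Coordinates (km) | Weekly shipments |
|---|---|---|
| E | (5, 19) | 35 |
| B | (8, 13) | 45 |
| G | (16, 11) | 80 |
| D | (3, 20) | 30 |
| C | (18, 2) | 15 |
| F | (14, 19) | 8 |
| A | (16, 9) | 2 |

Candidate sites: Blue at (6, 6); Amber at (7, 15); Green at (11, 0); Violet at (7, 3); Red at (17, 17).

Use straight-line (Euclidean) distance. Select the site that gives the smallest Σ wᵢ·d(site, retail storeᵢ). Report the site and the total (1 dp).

Amber, total 1578.7 km

Total weighted distance at each candidate:
  Blue (6, 6): total = 2440.6
  Amber (7, 15): total = 1578.7
  Green (11, 0): total = 3194.3
  Violet (7, 3): total = 2830.9
  Red (17, 17): total = 2055.6
Minimum is at Amber with total 1578.7 km.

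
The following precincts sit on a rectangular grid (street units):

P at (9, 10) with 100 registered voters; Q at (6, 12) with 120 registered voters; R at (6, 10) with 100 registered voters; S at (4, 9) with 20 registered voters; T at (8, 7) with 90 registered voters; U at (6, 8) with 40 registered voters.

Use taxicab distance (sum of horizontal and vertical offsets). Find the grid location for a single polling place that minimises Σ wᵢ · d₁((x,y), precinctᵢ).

Manhattan distance separates: Σwᵢ(|x−xᵢ|+|y−yᵢ|) = Σwᵢ|x−xᵢ| + Σwᵢ|y−yᵢ|, so x and y are optimised independently as 1-D weighted medians.
Total weight W = 470; half = 235.
x-coordinate, sorted with cumulative weight:
  x=4 (S, w=20) cum 20
  x=6 (Q, w=120) cum 140
  x=6 (R, w=100) cum 240  ← median
  x=6 (U, w=40) cum 280
  x=8 (T, w=90) cum 370
  x=9 (P, w=100) cum 470
⇒ x* = 6
y-coordinate, sorted with cumulative weight:
  y=7 (T, w=90) cum 90
  y=8 (U, w=40) cum 130
  y=9 (S, w=20) cum 150
  y=10 (P, w=100) cum 250  ← median
  y=10 (R, w=100) cum 350
  y=12 (Q, w=120) cum 470
⇒ y* = 10

(6, 10)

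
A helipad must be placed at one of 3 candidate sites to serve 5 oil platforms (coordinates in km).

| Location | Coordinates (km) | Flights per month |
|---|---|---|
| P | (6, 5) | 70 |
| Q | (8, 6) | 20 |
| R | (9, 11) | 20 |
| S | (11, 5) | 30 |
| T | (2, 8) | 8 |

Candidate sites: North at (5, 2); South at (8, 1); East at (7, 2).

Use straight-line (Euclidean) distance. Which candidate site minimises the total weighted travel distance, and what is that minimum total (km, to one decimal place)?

Total weighted distance at each candidate:
  North (5, 2): total = 773.2
  South (8, 1): total = 837.8
  East (7, 2): total = 700.7
Minimum is at East with total 700.7 km.

East, total 700.7 km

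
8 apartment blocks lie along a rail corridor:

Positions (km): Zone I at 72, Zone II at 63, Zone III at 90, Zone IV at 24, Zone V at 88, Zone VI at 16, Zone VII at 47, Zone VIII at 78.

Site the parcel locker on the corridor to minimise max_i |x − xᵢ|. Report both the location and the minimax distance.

location 53, max distance 37

The 1-center on a line is the midpoint of the two extreme points: leftmost at 16, rightmost at 90.
Optimal location = (16 + 90)/2 = 53; maximum distance = (90 − 16)/2 = 37.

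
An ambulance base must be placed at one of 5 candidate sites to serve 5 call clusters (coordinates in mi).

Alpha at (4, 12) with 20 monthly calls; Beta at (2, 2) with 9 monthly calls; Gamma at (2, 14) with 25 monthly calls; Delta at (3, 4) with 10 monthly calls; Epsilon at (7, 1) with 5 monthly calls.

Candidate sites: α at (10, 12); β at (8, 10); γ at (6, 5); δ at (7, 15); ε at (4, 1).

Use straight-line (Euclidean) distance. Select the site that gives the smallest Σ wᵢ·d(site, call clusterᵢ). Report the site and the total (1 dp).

β, total 483.1 mi

Total weighted distance at each candidate:
  α (10, 12): total = 604.7
  β (8, 10): total = 483.1
  γ (6, 5): total = 489.1
  δ (7, 15): total = 524.7
  ε (4, 1): total = 615.6
Minimum is at β with total 483.1 mi.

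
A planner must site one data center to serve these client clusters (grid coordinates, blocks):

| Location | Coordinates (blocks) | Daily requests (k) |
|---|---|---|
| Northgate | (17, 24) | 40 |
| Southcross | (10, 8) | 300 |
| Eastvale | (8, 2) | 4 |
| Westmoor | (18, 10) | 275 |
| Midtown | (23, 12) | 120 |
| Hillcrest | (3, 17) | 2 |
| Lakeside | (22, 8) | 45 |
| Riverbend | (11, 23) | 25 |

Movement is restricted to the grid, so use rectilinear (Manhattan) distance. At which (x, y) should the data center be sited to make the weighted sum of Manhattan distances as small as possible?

Manhattan distance separates: Σwᵢ(|x−xᵢ|+|y−yᵢ|) = Σwᵢ|x−xᵢ| + Σwᵢ|y−yᵢ|, so x and y are optimised independently as 1-D weighted medians.
Total weight W = 811; half = 405.5.
x-coordinate, sorted with cumulative weight:
  x=3 (Hillcrest, w=2) cum 2
  x=8 (Eastvale, w=4) cum 6
  x=10 (Southcross, w=300) cum 306
  x=11 (Riverbend, w=25) cum 331
  x=17 (Northgate, w=40) cum 371
  x=18 (Westmoor, w=275) cum 646  ← median
  x=22 (Lakeside, w=45) cum 691
  x=23 (Midtown, w=120) cum 811
⇒ x* = 18
y-coordinate, sorted with cumulative weight:
  y=2 (Eastvale, w=4) cum 4
  y=8 (Southcross, w=300) cum 304
  y=8 (Lakeside, w=45) cum 349
  y=10 (Westmoor, w=275) cum 624  ← median
  y=12 (Midtown, w=120) cum 744
  y=17 (Hillcrest, w=2) cum 746
  y=23 (Riverbend, w=25) cum 771
  y=24 (Northgate, w=40) cum 811
⇒ y* = 10

(18, 10)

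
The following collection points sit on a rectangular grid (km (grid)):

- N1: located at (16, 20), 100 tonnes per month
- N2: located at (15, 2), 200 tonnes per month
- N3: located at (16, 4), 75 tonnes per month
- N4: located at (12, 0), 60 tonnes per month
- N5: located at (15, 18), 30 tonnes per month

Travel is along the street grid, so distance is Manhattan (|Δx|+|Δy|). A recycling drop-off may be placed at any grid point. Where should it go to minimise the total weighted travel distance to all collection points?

(15, 2)

Manhattan distance separates: Σwᵢ(|x−xᵢ|+|y−yᵢ|) = Σwᵢ|x−xᵢ| + Σwᵢ|y−yᵢ|, so x and y are optimised independently as 1-D weighted medians.
Total weight W = 465; half = 232.5.
x-coordinate, sorted with cumulative weight:
  x=12 (N4, w=60) cum 60
  x=15 (N2, w=200) cum 260  ← median
  x=15 (N5, w=30) cum 290
  x=16 (N1, w=100) cum 390
  x=16 (N3, w=75) cum 465
⇒ x* = 15
y-coordinate, sorted with cumulative weight:
  y=0 (N4, w=60) cum 60
  y=2 (N2, w=200) cum 260  ← median
  y=4 (N3, w=75) cum 335
  y=18 (N5, w=30) cum 365
  y=20 (N1, w=100) cum 465
⇒ y* = 2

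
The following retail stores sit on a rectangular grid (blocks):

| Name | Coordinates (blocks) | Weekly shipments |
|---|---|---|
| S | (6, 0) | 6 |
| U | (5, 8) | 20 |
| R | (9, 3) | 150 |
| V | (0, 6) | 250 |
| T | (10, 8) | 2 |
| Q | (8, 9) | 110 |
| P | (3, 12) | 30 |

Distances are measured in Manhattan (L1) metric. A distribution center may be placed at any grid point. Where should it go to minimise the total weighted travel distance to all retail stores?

Manhattan distance separates: Σwᵢ(|x−xᵢ|+|y−yᵢ|) = Σwᵢ|x−xᵢ| + Σwᵢ|y−yᵢ|, so x and y are optimised independently as 1-D weighted medians.
Total weight W = 568; half = 284.
x-coordinate, sorted with cumulative weight:
  x=0 (V, w=250) cum 250
  x=3 (P, w=30) cum 280
  x=5 (U, w=20) cum 300  ← median
  x=6 (S, w=6) cum 306
  x=8 (Q, w=110) cum 416
  x=9 (R, w=150) cum 566
  x=10 (T, w=2) cum 568
⇒ x* = 5
y-coordinate, sorted with cumulative weight:
  y=0 (S, w=6) cum 6
  y=3 (R, w=150) cum 156
  y=6 (V, w=250) cum 406  ← median
  y=8 (U, w=20) cum 426
  y=8 (T, w=2) cum 428
  y=9 (Q, w=110) cum 538
  y=12 (P, w=30) cum 568
⇒ y* = 6

(5, 6)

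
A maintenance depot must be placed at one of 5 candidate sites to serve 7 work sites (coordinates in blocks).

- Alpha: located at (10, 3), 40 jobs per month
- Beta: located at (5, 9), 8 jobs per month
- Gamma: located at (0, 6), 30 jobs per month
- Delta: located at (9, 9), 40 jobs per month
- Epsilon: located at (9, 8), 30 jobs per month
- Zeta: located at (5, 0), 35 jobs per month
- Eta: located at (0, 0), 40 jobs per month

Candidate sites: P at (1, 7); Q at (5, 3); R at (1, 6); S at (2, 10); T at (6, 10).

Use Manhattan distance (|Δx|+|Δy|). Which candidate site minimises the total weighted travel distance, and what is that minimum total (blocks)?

Q, total 1583 blocks

Total weighted distance at each candidate:
  P (1, 7): total = 2003
  Q (5, 3): total = 1583
  R (1, 6): total = 1936
  S (2, 10): total = 2337
  T (6, 10): total = 2091
Minimum is at Q with total 1583 blocks.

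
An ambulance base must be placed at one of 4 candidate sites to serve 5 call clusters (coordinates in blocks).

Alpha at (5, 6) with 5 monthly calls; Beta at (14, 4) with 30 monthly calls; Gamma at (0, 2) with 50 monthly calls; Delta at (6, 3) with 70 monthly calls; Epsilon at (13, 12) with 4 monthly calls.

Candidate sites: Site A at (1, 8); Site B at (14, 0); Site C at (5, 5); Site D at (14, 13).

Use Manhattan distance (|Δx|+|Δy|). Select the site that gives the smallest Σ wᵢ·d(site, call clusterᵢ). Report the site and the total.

Site C, total 975 blocks

Total weighted distance at each candidate:
  Site A (1, 8): total = 1654
  Site B (14, 0): total = 1817
  Site C (5, 5): total = 975
  Site D (14, 13): total = 2868
Minimum is at Site C with total 975 blocks.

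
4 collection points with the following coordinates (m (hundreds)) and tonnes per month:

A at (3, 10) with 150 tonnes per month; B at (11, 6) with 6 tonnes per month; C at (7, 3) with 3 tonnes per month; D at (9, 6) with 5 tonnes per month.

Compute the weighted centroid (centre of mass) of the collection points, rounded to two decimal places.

The minimiser of Σwᵢ‖p−pᵢ‖² is the weighted centroid p* = (Σwᵢpᵢ)/(Σwᵢ).
Σwᵢ = 164.
Σwᵢxᵢ = 150·3 + 6·11 + 3·7 + 5·9 = 582.
Σwᵢyᵢ = 150·10 + 6·6 + 3·3 + 5·6 = 1575.
x* = 582/164 = 3.55, y* = 1575/164 = 9.60.

(3.55, 9.60)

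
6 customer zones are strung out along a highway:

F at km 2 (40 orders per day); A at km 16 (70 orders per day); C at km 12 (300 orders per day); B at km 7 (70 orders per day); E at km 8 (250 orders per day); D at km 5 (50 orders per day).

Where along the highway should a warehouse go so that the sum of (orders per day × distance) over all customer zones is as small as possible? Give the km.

x = 8

For a sum of weighted absolute distances on a line, the optimum is the weighted median (not the mean). Total weight W = 780; half-weight = 390.
Sort by position and accumulate weight:
  km 2 (F, w=40) → cum 40
  km 5 (D, w=50) → cum 90
  km 7 (B, w=70) → cum 160
  km 8 (E, w=250) → cum 410  ≥ 390 → median here
  km 12 (C, w=300) → cum 710
  km 16 (A, w=70) → cum 780
Optimal location: km 8.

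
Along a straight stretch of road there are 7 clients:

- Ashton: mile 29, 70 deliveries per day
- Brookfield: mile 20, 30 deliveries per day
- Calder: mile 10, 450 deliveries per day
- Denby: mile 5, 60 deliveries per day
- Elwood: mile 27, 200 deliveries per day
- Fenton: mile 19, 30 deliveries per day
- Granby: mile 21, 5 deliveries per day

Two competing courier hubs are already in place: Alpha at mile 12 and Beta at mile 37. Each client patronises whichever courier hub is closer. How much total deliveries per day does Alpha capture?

The indifferent point is the midpoint (12+37)/2 = 24.5; clients left of it (closer to Alpha at 12) go to Alpha, those right go to Beta.
  Denby at 5 (w=60) → Alpha
  Calder at 10 (w=450) → Alpha
  Fenton at 19 (w=30) → Alpha
  Brookfield at 20 (w=30) → Alpha
  Granby at 21 (w=5) → Alpha
  Elwood at 27 (w=200) → Beta
  Ashton at 29 (w=70) → Beta
Alpha captures 575; Beta captures 270.

575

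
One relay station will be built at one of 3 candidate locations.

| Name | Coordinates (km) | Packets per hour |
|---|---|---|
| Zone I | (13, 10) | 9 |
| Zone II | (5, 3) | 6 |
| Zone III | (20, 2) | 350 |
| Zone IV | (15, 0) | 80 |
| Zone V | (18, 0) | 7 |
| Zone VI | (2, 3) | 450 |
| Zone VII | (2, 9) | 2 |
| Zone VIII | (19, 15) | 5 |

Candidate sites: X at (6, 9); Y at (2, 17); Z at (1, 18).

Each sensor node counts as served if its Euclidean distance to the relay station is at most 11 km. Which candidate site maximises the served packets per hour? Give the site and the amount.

Coverage radius r = 11 km; a point is covered iff (Δx)²+(Δy)² ≤ 11² = 121.
  X (6, 9): covers {Zone I, Zone II, Zone VI, Zone VII} → 467
  Y (2, 17): covers {Zone VII} → 2
  Z (1, 18): covers {Zone VII} → 2
Maximum coverage at X: 467 packets per hour.

X, covering 467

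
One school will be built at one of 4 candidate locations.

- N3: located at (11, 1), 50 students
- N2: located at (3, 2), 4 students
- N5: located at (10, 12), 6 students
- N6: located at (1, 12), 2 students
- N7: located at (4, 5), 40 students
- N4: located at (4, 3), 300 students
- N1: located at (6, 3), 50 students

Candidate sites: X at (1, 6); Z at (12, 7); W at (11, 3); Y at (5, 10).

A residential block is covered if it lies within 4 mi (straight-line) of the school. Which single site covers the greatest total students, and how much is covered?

Coverage radius r = 4 mi; a point is covered iff (Δx)²+(Δy)² ≤ 4² = 16.
  X (1, 6): covers {N7} → 40
  Z (12, 7): covers {none} → 0
  W (11, 3): covers {N3} → 50
  Y (5, 10): covers {none} → 0
Maximum coverage at W: 50 students.

W, covering 50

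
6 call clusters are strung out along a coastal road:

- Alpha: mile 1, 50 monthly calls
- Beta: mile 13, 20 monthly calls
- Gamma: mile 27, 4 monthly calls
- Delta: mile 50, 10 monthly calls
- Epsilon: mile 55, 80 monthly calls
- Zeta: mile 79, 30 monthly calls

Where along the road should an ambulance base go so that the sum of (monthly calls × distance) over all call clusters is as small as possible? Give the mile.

For a sum of weighted absolute distances on a line, the optimum is the weighted median (not the mean). Total weight W = 194; half-weight = 97.
Sort by position and accumulate weight:
  mile 1 (Alpha, w=50) → cum 50
  mile 13 (Beta, w=20) → cum 70
  mile 27 (Gamma, w=4) → cum 74
  mile 50 (Delta, w=10) → cum 84
  mile 55 (Epsilon, w=80) → cum 164  ≥ 97 → median here
  mile 79 (Zeta, w=30) → cum 194
Optimal location: mile 55.

x = 55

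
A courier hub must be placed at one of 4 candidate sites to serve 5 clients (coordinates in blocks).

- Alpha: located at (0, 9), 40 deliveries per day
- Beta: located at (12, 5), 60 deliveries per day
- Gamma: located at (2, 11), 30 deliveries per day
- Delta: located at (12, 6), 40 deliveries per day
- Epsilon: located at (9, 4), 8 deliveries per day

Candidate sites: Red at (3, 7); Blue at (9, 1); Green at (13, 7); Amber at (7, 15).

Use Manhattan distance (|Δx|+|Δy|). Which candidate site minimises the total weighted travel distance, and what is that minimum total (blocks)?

Total weighted distance at each candidate:
  Red (3, 7): total = 1482
  Blue (9, 1): total = 1954
  Green (13, 7): total = 1366
  Amber (7, 15): total = 2354
Minimum is at Green with total 1366 blocks.

Green, total 1366 blocks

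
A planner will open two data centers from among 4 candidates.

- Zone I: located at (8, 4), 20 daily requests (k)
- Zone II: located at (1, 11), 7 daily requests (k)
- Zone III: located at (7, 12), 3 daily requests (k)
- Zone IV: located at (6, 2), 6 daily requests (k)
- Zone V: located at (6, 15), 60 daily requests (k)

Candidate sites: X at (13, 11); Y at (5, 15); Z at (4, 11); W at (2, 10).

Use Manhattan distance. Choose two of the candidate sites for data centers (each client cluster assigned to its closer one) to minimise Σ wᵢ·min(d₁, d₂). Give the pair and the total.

Evaluate every pair (each demand assigned to the nearer of the two):
  {Y, Z}: total = 379
  {Y, W}: total = 401
  {X, Y}: total = 455
  {Z, W}: total = 672
  {X, Z}: total = 679
  {X, W}: total = 887
Best pair: {Y, Z} with total 379.

{Y, Z}, total 379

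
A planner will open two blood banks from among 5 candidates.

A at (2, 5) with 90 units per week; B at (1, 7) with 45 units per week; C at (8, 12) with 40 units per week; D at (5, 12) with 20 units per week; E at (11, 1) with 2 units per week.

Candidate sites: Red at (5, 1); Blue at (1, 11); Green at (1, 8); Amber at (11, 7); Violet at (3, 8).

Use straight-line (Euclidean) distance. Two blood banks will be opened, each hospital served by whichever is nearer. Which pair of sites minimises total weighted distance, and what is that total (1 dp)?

{Green, Amber}, total 688.0

Evaluate every pair (each demand assigned to the nearer of the two):
  {Green, Amber}: total = 688.0
  {Green, Violet}: total = 696.4
  {Blue, Green}: total = 719.3
  {Amber, Violet}: total = 719.9
  {Red, Violet}: total = 742.8
  {Blue, Violet}: total = 745.1
  {Red, Green}: total = 777.2
  {Red, Blue}: total = 1007.3
  {Blue, Amber}: total = 1055.1
  {Red, Amber}: total = 1175.9
Best pair: {Green, Amber} with total 688.0.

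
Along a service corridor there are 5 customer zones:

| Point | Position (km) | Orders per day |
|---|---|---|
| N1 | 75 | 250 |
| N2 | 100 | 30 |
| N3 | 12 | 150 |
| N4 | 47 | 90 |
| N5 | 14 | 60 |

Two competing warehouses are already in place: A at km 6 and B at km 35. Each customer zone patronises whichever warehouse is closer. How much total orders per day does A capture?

210

The indifferent point is the midpoint (6+35)/2 = 20.5; customer zones left of it (closer to A at 6) go to A, those right go to B.
  N3 at 12 (w=150) → A
  N5 at 14 (w=60) → A
  N4 at 47 (w=90) → B
  N1 at 75 (w=250) → B
  N2 at 100 (w=30) → B
A captures 210; B captures 370.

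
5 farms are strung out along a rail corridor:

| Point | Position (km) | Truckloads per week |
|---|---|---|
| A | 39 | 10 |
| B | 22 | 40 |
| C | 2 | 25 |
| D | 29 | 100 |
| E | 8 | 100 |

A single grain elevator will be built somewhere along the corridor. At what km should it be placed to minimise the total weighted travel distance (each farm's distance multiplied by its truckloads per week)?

x = 22

For a sum of weighted absolute distances on a line, the optimum is the weighted median (not the mean). Total weight W = 275; half-weight = 137.5.
Sort by position and accumulate weight:
  km 2 (C, w=25) → cum 25
  km 8 (E, w=100) → cum 125
  km 22 (B, w=40) → cum 165  ≥ 137.5 → median here
  km 29 (D, w=100) → cum 265
  km 39 (A, w=10) → cum 275
Optimal location: km 22.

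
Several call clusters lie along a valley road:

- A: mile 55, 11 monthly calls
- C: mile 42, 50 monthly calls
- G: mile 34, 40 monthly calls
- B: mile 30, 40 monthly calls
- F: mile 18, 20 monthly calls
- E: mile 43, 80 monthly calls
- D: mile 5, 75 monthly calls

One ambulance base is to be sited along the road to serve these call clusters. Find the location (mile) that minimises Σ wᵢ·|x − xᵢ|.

x = 34

For a sum of weighted absolute distances on a line, the optimum is the weighted median (not the mean). Total weight W = 316; half-weight = 158.
Sort by position and accumulate weight:
  mile 5 (D, w=75) → cum 75
  mile 18 (F, w=20) → cum 95
  mile 30 (B, w=40) → cum 135
  mile 34 (G, w=40) → cum 175  ≥ 158 → median here
  mile 42 (C, w=50) → cum 225
  mile 43 (E, w=80) → cum 305
  mile 55 (A, w=11) → cum 316
Optimal location: mile 34.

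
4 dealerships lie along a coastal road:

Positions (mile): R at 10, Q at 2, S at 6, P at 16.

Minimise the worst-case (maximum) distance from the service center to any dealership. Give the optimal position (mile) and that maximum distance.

The 1-center on a line is the midpoint of the two extreme points: leftmost at 2, rightmost at 16.
Optimal location = (2 + 16)/2 = 9; maximum distance = (16 − 2)/2 = 7.

location 9, max distance 7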